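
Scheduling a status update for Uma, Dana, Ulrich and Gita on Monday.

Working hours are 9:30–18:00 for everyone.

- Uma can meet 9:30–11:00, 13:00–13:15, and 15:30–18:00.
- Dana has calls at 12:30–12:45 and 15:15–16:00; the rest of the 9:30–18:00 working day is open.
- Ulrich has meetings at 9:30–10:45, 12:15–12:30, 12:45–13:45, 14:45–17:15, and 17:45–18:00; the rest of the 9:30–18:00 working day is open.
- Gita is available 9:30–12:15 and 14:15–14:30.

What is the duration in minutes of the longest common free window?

15 minutes

Dana free within 09:30–18:00: 09:30–12:30, 12:45–15:15, 16:00–18:00.
Ulrich free within 09:30–18:00: 10:45–12:15, 12:30–12:45, 13:45–14:45, 17:15–17:45.
Uma ∩ Dana: 09:30–11:00, 13:00–13:15, 16:00–18:00.
Uma ∩ Dana ∩ Ulrich: 10:45–11:00, 17:15–17:45.
Uma ∩ Dana ∩ Ulrich ∩ Gita: 10:45–11:00.
Single common window of 15 minutes.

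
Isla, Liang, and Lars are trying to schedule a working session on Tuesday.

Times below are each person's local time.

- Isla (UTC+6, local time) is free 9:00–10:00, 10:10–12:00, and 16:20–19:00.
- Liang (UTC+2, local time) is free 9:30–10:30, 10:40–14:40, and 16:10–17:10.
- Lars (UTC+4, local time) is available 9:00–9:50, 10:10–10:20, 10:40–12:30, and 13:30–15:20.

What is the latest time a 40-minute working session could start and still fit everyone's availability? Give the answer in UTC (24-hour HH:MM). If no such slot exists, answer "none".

Isla → UTC: 03:00–04:00, 04:10–06:00, 10:20–13:00.
Liang → UTC: 07:30–08:30, 08:40–12:40, 14:10–15:10.
Lars → UTC: 05:00–05:50, 06:10–06:20, 06:40–08:30, 09:30–11:20.
Isla ∩ Liang: 10:20–12:40.
Isla ∩ Liang ∩ Lars: 10:20–11:20.
Windows ≥ 40 min: 10:20–11:20.
Latest start in the last window 10:20–11:20 is 11:20 − 40 min = 10:40.

10:40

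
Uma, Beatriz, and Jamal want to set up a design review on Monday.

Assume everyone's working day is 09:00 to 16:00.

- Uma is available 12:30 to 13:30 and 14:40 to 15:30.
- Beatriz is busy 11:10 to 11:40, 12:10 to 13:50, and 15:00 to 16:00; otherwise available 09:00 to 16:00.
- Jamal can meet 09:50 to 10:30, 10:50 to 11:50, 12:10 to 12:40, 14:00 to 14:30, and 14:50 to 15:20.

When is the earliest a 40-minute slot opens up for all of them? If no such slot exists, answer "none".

Beatriz free within 09:00–16:00: 09:00–11:10, 11:40–12:10, 13:50–15:00.
Uma ∩ Beatriz: 14:40–15:00.
Uma ∩ Beatriz ∩ Jamal: 14:50–15:00.
Windows ≥ 40 min: (none).

none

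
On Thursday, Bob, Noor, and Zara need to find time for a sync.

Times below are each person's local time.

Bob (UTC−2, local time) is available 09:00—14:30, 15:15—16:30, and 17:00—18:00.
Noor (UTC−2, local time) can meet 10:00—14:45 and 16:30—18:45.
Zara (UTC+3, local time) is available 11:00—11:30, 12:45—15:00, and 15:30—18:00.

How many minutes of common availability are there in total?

150 minutes

Bob → UTC: 11:00–16:30, 17:15–18:30, 19:00–20:00.
Noor → UTC: 12:00–16:45, 18:30–20:45.
Zara → UTC: 08:00–08:30, 09:45–12:00, 12:30–15:00.
Bob ∩ Noor: 12:00–16:30, 19:00–20:00.
Bob ∩ Noor ∩ Zara: 12:30–15:00.
Total common minutes: 150.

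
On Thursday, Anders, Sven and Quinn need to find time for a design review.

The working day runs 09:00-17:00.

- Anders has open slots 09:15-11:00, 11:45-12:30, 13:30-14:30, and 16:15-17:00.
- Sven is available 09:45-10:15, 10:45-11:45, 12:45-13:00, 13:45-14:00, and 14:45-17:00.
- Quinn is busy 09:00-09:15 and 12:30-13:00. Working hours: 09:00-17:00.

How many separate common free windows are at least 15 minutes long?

Quinn free within 09:00–17:00: 09:15–12:30, 13:00–17:00.
Anders ∩ Sven: 09:45–10:15, 10:45–11:00, 13:45–14:00, 16:15–17:00.
Anders ∩ Sven ∩ Quinn: 09:45–10:15, 10:45–11:00, 13:45–14:00, 16:15–17:00.
Windows ≥ 15 min: 09:45–10:15, 10:45–11:00, 13:45–14:00, 16:15–17:00.
That's 4 windows.

4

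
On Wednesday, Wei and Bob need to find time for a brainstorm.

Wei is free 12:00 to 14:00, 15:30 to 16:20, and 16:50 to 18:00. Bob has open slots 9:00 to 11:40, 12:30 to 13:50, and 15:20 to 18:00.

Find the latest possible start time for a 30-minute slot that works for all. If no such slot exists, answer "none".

Wei ∩ Bob: 12:30–13:50, 15:30–16:20, 16:50–18:00.
Windows ≥ 30 min: 12:30–13:50, 15:30–16:20, 16:50–18:00.
Latest start in the last window 16:50–18:00 is 18:00 − 30 min = 17:30.

17:30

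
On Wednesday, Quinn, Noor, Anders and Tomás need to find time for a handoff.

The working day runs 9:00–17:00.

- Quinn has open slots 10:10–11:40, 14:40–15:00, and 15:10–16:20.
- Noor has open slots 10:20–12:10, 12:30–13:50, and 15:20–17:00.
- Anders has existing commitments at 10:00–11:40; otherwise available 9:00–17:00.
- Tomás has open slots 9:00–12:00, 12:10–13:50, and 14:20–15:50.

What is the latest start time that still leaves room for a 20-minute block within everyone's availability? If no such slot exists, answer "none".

Anders free within 09:00–17:00: 09:00–10:00, 11:40–17:00.
Quinn ∩ Noor: 10:20–11:40, 15:20–16:20.
Quinn ∩ Noor ∩ Anders: 15:20–16:20.
Quinn ∩ Noor ∩ Anders ∩ Tomás: 15:20–15:50.
Windows ≥ 20 min: 15:20–15:50.
Latest start in the last window 15:20–15:50 is 15:50 − 20 min = 15:30.

15:30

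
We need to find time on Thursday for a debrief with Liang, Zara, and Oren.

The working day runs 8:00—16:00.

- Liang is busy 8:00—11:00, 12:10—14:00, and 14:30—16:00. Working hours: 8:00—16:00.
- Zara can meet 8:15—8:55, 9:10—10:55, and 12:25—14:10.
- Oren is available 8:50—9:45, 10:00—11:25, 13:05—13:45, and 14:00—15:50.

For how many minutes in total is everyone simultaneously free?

Liang free within 08:00–16:00: 11:00–12:10, 14:00–14:30.
Liang ∩ Zara: 14:00–14:10.
Liang ∩ Zara ∩ Oren: 14:00–14:10.
Total common minutes: 10.

10 minutes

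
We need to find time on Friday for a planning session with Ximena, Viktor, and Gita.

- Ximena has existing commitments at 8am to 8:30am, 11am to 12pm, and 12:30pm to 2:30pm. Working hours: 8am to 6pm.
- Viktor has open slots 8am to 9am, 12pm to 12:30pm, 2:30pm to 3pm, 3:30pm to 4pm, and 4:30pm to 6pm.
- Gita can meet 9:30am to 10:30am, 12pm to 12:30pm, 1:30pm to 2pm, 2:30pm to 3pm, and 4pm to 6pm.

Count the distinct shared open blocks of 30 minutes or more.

Ximena free within 08:00–18:00: 08:30–11:00, 12:00–12:30, 14:30–18:00.
Ximena ∩ Viktor: 08:30–09:00, 12:00–12:30, 14:30–15:00, 15:30–16:00, 16:30–18:00.
Ximena ∩ Viktor ∩ Gita: 12:00–12:30, 14:30–15:00, 16:30–18:00.
Windows ≥ 30 min: 12:00–12:30, 14:30–15:00, 16:30–18:00.
That's 3 windows.

3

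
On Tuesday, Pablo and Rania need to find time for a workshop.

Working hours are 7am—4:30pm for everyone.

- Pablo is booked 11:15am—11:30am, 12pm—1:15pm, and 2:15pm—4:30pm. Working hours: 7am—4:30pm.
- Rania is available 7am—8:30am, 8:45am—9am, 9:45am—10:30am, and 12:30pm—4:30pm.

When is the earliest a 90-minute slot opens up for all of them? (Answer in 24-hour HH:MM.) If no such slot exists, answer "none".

07:00

Pablo free within 07:00–16:30: 07:00–11:15, 11:30–12:00, 13:15–14:15.
Pablo ∩ Rania: 07:00–08:30, 08:45–09:00, 09:45–10:30, 13:15–14:15.
Windows ≥ 90 min: 07:00–08:30.
Earliest such window starts at 07:00.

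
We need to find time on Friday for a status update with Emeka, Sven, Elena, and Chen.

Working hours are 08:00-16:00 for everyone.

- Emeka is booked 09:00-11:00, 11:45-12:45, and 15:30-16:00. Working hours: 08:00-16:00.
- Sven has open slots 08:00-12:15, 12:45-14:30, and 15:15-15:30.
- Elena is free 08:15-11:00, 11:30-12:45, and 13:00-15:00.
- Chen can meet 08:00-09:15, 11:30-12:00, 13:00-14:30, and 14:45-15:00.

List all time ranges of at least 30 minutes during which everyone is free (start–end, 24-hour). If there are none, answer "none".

Emeka free within 08:00–16:00: 08:00–09:00, 11:00–11:45, 12:45–15:30.
Emeka ∩ Sven: 08:00–09:00, 11:00–11:45, 12:45–14:30, 15:15–15:30.
Emeka ∩ Sven ∩ Elena: 08:15–09:00, 11:30–11:45, 13:00–14:30.
Emeka ∩ Sven ∩ Elena ∩ Chen: 08:15–09:00, 11:30–11:45, 13:00–14:30.
Windows ≥ 30 min: 08:15–09:00, 13:00–14:30.

08:15–09:00, 13:00–14:30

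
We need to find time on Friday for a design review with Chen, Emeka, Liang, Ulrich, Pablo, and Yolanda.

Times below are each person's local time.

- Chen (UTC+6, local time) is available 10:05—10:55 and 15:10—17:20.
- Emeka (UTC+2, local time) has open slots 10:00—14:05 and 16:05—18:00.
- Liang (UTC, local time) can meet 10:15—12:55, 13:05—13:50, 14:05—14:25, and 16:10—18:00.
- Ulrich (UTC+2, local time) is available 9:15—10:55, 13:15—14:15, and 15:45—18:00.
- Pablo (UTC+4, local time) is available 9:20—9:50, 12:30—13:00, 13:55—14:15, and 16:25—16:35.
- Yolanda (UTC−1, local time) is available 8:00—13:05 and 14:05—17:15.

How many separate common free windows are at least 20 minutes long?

Chen → UTC: 04:05–04:55, 09:10–11:20.
Emeka → UTC: 08:00–12:05, 14:05–16:00.
Liang → UTC: 10:15–12:55, 13:05–13:50, 14:05–14:25, 16:10–18:00.
Ulrich → UTC: 07:15–08:55, 11:15–12:15, 13:45–16:00.
Pablo → UTC: 05:20–05:50, 08:30–09:00, 09:55–10:15, 12:25–12:35.
Yolanda → UTC: 09:00–14:05, 15:05–18:15.
Chen ∩ Emeka: 09:10–11:20.
Chen ∩ Emeka ∩ Liang: 10:15–11:20.
Chen ∩ Emeka ∩ Liang ∩ Ulrich: 11:15–11:20.
Chen ∩ Emeka ∩ Liang ∩ Ulrich ∩ Pablo: (none).
Chen ∩ Emeka ∩ Liang ∩ Ulrich ∩ Pablo ∩ Yolanda: (none).
Windows ≥ 20 min: (none).
That's 0 windows.

0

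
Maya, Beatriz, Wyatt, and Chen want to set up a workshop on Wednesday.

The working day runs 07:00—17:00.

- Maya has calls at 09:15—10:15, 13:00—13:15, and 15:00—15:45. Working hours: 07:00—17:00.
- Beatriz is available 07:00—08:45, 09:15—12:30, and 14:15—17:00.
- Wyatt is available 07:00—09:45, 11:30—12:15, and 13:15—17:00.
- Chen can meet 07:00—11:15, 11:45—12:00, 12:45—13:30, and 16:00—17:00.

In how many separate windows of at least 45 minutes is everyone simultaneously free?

2

Maya free within 07:00–17:00: 07:00–09:15, 10:15–13:00, 13:15–15:00, 15:45–17:00.
Maya ∩ Beatriz: 07:00–08:45, 10:15–12:30, 14:15–15:00, 15:45–17:00.
Maya ∩ Beatriz ∩ Wyatt: 07:00–08:45, 11:30–12:15, 14:15–15:00, 15:45–17:00.
Maya ∩ Beatriz ∩ Wyatt ∩ Chen: 07:00–08:45, 11:45–12:00, 16:00–17:00.
Windows ≥ 45 min: 07:00–08:45, 16:00–17:00.
That's 2 windows.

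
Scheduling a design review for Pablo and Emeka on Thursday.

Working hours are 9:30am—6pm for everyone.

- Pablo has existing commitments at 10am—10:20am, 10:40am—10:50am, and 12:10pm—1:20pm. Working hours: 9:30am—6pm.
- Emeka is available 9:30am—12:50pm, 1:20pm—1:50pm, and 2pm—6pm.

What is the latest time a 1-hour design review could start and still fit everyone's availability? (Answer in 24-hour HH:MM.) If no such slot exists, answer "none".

Pablo free within 09:30–18:00: 09:30–10:00, 10:20–10:40, 10:50–12:10, 13:20–18:00.
Pablo ∩ Emeka: 09:30–10:00, 10:20–10:40, 10:50–12:10, 13:20–13:50, 14:00–18:00.
Windows ≥ 60 min: 10:50–12:10, 14:00–18:00.
Latest start in the last window 14:00–18:00 is 18:00 − 60 min = 17:00.

17:00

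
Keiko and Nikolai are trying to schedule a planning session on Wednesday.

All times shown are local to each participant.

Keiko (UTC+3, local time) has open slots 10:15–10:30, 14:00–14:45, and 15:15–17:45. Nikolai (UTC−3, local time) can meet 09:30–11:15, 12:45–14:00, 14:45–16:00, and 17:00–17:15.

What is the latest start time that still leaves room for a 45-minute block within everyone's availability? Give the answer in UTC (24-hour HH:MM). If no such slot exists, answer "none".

Keiko → UTC: 07:15–07:30, 11:00–11:45, 12:15–14:45.
Nikolai → UTC: 12:30–14:15, 15:45–17:00, 17:45–19:00, 20:00–20:15.
Keiko ∩ Nikolai: 12:30–14:15.
Windows ≥ 45 min: 12:30–14:15.
Latest start in the last window 12:30–14:15 is 14:15 − 45 min = 13:30.

13:30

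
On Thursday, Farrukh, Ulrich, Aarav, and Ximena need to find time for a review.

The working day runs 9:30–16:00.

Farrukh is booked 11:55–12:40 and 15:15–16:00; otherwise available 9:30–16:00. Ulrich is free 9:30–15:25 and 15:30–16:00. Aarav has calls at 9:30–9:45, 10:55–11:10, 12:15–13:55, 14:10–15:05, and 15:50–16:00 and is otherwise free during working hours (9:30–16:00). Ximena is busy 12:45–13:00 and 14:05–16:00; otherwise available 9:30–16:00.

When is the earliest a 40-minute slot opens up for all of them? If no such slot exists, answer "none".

09:45

Farrukh free within 09:30–16:00: 09:30–11:55, 12:40–15:15.
Aarav free within 09:30–16:00: 09:45–10:55, 11:10–12:15, 13:55–14:10, 15:05–15:50.
Ximena free within 09:30–16:00: 09:30–12:45, 13:00–14:05.
Farrukh ∩ Ulrich: 09:30–11:55, 12:40–15:15.
Farrukh ∩ Ulrich ∩ Aarav: 09:45–10:55, 11:10–11:55, 13:55–14:10, 15:05–15:15.
Farrukh ∩ Ulrich ∩ Aarav ∩ Ximena: 09:45–10:55, 11:10–11:55, 13:55–14:05.
Windows ≥ 40 min: 09:45–10:55, 11:10–11:55.
Earliest such window starts at 09:45.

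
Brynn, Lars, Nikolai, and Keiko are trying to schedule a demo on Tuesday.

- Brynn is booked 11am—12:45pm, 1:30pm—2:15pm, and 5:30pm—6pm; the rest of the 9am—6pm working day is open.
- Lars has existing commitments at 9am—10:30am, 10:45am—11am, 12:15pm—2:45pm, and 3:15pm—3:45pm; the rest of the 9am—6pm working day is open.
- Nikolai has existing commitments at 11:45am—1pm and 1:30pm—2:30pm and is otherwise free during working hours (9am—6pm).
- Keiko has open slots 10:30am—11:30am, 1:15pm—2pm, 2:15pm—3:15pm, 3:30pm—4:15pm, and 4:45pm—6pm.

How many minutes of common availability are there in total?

120 minutes

Brynn free within 09:00–18:00: 09:00–11:00, 12:45–13:30, 14:15–17:30.
Lars free within 09:00–18:00: 10:30–10:45, 11:00–12:15, 14:45–15:15, 15:45–18:00.
Nikolai free within 09:00–18:00: 09:00–11:45, 13:00–13:30, 14:30–18:00.
Brynn ∩ Lars: 10:30–10:45, 14:45–15:15, 15:45–17:30.
Brynn ∩ Lars ∩ Nikolai: 10:30–10:45, 14:45–15:15, 15:45–17:30.
Brynn ∩ Lars ∩ Nikolai ∩ Keiko: 10:30–10:45, 14:45–15:15, 15:45–16:15, 16:45–17:30.
Total common minutes: 15 + 30 + 30 + 45 = 120.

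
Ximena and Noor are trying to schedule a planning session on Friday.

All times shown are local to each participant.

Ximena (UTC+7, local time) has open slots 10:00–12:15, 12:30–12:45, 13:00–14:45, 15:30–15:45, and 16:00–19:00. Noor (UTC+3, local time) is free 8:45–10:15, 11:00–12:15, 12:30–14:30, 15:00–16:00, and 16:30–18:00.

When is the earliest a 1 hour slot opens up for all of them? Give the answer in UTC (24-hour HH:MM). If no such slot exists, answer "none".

Ximena → UTC: 03:00–05:15, 05:30–05:45, 06:00–07:45, 08:30–08:45, 09:00–12:00.
Noor → UTC: 05:45–07:15, 08:00–09:15, 09:30–11:30, 12:00–13:00, 13:30–15:00.
Ximena ∩ Noor: 06:00–07:15, 08:30–08:45, 09:00–09:15, 09:30–11:30.
Windows ≥ 60 min: 06:00–07:15, 09:30–11:30.
Earliest such window starts at 06:00.

06:00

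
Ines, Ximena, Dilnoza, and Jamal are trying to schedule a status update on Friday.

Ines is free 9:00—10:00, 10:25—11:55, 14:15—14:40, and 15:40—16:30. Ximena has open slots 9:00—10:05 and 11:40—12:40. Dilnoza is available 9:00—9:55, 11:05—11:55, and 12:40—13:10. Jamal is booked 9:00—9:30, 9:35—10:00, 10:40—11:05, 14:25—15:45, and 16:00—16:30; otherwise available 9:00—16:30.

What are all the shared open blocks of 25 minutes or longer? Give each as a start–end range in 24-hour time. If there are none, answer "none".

none

Jamal free within 09:00–16:30: 09:30–09:35, 10:00–10:40, 11:05–14:25, 15:45–16:00.
Ines ∩ Ximena: 09:00–10:00, 11:40–11:55.
Ines ∩ Ximena ∩ Dilnoza: 09:00–09:55, 11:40–11:55.
Ines ∩ Ximena ∩ Dilnoza ∩ Jamal: 09:30–09:35, 11:40–11:55.
Windows ≥ 25 min: (none).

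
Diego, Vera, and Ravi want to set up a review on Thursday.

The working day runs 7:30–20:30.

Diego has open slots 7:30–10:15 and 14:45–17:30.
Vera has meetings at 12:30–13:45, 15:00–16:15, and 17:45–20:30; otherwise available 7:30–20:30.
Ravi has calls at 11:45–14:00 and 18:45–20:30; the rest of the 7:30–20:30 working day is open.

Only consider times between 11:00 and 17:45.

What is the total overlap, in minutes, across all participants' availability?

90 minutes

Vera free within 07:30–20:30: 07:30–12:30, 13:45–15:00, 16:15–17:45.
Ravi free within 07:30–20:30: 07:30–11:45, 14:00–18:45.
Diego ∩ Vera: 07:30–10:15, 14:45–15:00, 16:15–17:30.
Diego ∩ Vera ∩ Ravi: 07:30–10:15, 14:45–15:00, 16:15–17:30.
Restricted to 11:00–17:45: 14:45–15:00, 16:15–17:30.
Total common minutes: 15 + 75 = 90.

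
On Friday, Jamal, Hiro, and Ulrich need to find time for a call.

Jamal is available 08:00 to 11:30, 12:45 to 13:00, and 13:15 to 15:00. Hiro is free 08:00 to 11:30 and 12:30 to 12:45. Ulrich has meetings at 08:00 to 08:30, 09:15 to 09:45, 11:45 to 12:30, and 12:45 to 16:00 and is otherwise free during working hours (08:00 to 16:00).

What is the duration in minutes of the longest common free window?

105 minutes

Ulrich free within 08:00–16:00: 08:30–09:15, 09:45–11:45, 12:30–12:45.
Jamal ∩ Hiro: 08:00–11:30.
Jamal ∩ Hiro ∩ Ulrich: 08:30–09:15, 09:45–11:30.
Common window lengths: 45, 105 min; longest is 105.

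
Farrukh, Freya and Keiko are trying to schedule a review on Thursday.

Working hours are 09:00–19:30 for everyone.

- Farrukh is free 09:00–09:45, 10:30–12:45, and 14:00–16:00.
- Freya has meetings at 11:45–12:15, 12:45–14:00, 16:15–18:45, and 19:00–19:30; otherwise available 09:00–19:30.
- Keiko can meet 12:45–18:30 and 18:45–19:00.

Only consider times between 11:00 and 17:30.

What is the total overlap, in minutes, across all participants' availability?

120 minutes

Freya free within 09:00–19:30: 09:00–11:45, 12:15–12:45, 14:00–16:15, 18:45–19:00.
Farrukh ∩ Freya: 09:00–09:45, 10:30–11:45, 12:15–12:45, 14:00–16:00.
Farrukh ∩ Freya ∩ Keiko: 14:00–16:00.
Restricted to 11:00–17:30: 14:00–16:00.
Total common minutes: 120.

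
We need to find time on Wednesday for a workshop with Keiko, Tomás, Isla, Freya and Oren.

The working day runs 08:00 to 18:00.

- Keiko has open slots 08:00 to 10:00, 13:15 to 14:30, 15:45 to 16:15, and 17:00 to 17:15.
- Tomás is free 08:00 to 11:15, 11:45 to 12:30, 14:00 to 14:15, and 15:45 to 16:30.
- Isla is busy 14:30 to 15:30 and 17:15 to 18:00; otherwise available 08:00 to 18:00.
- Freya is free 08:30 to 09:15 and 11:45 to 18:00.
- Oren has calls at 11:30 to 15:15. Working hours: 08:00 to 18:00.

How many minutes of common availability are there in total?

75 minutes

Isla free within 08:00–18:00: 08:00–14:30, 15:30–17:15.
Oren free within 08:00–18:00: 08:00–11:30, 15:15–18:00.
Keiko ∩ Tomás: 08:00–10:00, 14:00–14:15, 15:45–16:15.
Keiko ∩ Tomás ∩ Isla: 08:00–10:00, 14:00–14:15, 15:45–16:15.
Keiko ∩ Tomás ∩ Isla ∩ Freya: 08:30–09:15, 14:00–14:15, 15:45–16:15.
Keiko ∩ Tomás ∩ Isla ∩ Freya ∩ Oren: 08:30–09:15, 15:45–16:15.
Total common minutes: 45 + 30 = 75.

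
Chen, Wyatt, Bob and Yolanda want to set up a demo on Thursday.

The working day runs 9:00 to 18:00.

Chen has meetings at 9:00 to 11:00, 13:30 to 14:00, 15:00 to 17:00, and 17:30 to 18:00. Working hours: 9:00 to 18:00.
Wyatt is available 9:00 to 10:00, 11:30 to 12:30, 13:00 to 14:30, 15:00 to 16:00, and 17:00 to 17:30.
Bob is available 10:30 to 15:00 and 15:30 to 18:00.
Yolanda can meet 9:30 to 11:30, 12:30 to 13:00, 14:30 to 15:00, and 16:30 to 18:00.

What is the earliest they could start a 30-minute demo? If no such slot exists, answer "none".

17:00

Chen free within 09:00–18:00: 11:00–13:30, 14:00–15:00, 17:00–17:30.
Chen ∩ Wyatt: 11:30–12:30, 13:00–13:30, 14:00–14:30, 17:00–17:30.
Chen ∩ Wyatt ∩ Bob: 11:30–12:30, 13:00–13:30, 14:00–14:30, 17:00–17:30.
Chen ∩ Wyatt ∩ Bob ∩ Yolanda: 17:00–17:30.
Windows ≥ 30 min: 17:00–17:30.
Earliest such window starts at 17:00.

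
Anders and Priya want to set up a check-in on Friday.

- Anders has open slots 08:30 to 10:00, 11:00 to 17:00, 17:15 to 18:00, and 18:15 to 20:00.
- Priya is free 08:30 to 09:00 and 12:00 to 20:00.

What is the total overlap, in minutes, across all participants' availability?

Anders ∩ Priya: 08:30–09:00, 12:00–17:00, 17:15–18:00, 18:15–20:00.
Total common minutes: 30 + 300 + 45 + 105 = 480.

480 minutes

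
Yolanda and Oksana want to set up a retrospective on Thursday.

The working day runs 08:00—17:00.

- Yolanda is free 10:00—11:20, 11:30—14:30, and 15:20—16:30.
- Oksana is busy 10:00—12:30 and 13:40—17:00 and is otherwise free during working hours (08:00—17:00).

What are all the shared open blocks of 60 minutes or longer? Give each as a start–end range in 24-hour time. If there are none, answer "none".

12:30–13:40

Oksana free within 08:00–17:00: 08:00–10:00, 12:30–13:40.
Yolanda ∩ Oksana: 12:30–13:40.
Windows ≥ 60 min: 12:30–13:40.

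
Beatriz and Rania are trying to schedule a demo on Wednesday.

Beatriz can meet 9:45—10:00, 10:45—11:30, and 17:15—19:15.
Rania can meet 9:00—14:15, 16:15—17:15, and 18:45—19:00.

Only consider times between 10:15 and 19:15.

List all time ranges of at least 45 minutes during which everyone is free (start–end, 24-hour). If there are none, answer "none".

10:45–11:30

Beatriz ∩ Rania: 09:45–10:00, 10:45–11:30, 18:45–19:00.
Restricted to 10:15–19:15: 10:45–11:30, 18:45–19:00.
Windows ≥ 45 min: 10:45–11:30.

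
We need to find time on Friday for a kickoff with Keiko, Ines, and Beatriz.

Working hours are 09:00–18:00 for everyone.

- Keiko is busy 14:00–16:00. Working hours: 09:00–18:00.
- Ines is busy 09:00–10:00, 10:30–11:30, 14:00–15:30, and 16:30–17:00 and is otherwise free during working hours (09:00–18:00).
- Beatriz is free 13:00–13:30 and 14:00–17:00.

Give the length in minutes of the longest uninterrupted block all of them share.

30 minutes

Keiko free within 09:00–18:00: 09:00–14:00, 16:00–18:00.
Ines free within 09:00–18:00: 10:00–10:30, 11:30–14:00, 15:30–16:30, 17:00–18:00.
Keiko ∩ Ines: 10:00–10:30, 11:30–14:00, 16:00–16:30, 17:00–18:00.
Keiko ∩ Ines ∩ Beatriz: 13:00–13:30, 16:00–16:30.
Common window lengths: 30, 30 min; longest is 30.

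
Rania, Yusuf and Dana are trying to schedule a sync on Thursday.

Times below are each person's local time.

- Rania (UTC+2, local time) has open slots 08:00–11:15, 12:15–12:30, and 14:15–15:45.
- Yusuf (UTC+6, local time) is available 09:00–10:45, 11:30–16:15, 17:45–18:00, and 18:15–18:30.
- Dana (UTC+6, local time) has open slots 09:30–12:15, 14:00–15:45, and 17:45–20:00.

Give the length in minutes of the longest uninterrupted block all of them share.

75 minutes

Rania → UTC: 06:00–09:15, 10:15–10:30, 12:15–13:45.
Yusuf → UTC: 03:00–04:45, 05:30–10:15, 11:45–12:00, 12:15–12:30.
Dana → UTC: 03:30–06:15, 08:00–09:45, 11:45–14:00.
Rania ∩ Yusuf: 06:00–09:15, 12:15–12:30.
Rania ∩ Yusuf ∩ Dana: 06:00–06:15, 08:00–09:15, 12:15–12:30.
Common window lengths: 15, 75, 15 min; longest is 75.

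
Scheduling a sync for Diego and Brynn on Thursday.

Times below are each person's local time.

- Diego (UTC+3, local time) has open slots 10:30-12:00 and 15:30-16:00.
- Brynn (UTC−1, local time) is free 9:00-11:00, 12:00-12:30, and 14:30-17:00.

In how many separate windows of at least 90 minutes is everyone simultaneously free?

0

Diego → UTC: 07:30–09:00, 12:30–13:00.
Brynn → UTC: 10:00–12:00, 13:00–13:30, 15:30–18:00.
Diego ∩ Brynn: (none).
Windows ≥ 90 min: (none).
That's 0 windows.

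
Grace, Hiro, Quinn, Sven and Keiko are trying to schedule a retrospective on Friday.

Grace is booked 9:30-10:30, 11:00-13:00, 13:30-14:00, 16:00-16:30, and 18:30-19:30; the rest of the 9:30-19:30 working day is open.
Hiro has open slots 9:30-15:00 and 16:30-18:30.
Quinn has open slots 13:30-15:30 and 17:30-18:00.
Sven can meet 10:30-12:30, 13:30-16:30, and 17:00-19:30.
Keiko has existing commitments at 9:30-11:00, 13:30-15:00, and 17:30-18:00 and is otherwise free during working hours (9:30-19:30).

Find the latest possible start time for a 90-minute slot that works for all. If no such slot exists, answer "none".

Grace free within 09:30–19:30: 10:30–11:00, 13:00–13:30, 14:00–16:00, 16:30–18:30.
Keiko free within 09:30–19:30: 11:00–13:30, 15:00–17:30, 18:00–19:30.
Grace ∩ Hiro: 10:30–11:00, 13:00–13:30, 14:00–15:00, 16:30–18:30.
Grace ∩ Hiro ∩ Quinn: 14:00–15:00, 17:30–18:00.
Grace ∩ Hiro ∩ Quinn ∩ Sven: 14:00–15:00, 17:30–18:00.
Grace ∩ Hiro ∩ Quinn ∩ Sven ∩ Keiko: (none).
Windows ≥ 90 min: (none).

none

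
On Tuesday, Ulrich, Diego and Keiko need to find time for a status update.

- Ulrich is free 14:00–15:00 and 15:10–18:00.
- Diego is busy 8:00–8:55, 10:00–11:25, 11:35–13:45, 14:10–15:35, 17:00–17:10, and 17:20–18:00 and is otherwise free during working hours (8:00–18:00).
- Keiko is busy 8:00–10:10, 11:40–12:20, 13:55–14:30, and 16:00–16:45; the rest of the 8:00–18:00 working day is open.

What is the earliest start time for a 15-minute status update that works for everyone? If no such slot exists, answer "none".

Diego free within 08:00–18:00: 08:55–10:00, 11:25–11:35, 13:45–14:10, 15:35–17:00, 17:10–17:20.
Keiko free within 08:00–18:00: 10:10–11:40, 12:20–13:55, 14:30–16:00, 16:45–18:00.
Ulrich ∩ Diego: 14:00–14:10, 15:35–17:00, 17:10–17:20.
Ulrich ∩ Diego ∩ Keiko: 15:35–16:00, 16:45–17:00, 17:10–17:20.
Windows ≥ 15 min: 15:35–16:00, 16:45–17:00.
Earliest such window starts at 15:35.

15:35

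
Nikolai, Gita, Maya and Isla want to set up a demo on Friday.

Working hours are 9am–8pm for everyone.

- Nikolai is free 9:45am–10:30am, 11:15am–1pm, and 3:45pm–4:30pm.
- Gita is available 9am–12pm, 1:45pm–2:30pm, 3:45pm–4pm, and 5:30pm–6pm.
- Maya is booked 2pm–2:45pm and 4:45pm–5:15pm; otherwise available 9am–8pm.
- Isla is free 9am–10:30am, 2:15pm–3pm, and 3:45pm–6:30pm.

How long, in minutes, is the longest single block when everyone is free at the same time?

45 minutes

Maya free within 09:00–20:00: 09:00–14:00, 14:45–16:45, 17:15–20:00.
Nikolai ∩ Gita: 09:45–10:30, 11:15–12:00, 15:45–16:00.
Nikolai ∩ Gita ∩ Maya: 09:45–10:30, 11:15–12:00, 15:45–16:00.
Nikolai ∩ Gita ∩ Maya ∩ Isla: 09:45–10:30, 15:45–16:00.
Common window lengths: 45, 15 min; longest is 45.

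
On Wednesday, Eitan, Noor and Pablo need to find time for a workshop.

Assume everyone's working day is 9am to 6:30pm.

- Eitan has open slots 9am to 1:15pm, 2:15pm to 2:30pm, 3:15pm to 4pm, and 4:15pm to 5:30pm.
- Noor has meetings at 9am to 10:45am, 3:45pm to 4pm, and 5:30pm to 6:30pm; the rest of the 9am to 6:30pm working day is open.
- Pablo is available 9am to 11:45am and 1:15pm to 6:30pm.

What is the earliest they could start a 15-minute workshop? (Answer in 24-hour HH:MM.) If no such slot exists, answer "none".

10:45

Noor free within 09:00–18:30: 10:45–15:45, 16:00–17:30.
Eitan ∩ Noor: 10:45–13:15, 14:15–14:30, 15:15–15:45, 16:15–17:30.
Eitan ∩ Noor ∩ Pablo: 10:45–11:45, 14:15–14:30, 15:15–15:45, 16:15–17:30.
Windows ≥ 15 min: 10:45–11:45, 14:15–14:30, 15:15–15:45, 16:15–17:30.
Earliest such window starts at 10:45.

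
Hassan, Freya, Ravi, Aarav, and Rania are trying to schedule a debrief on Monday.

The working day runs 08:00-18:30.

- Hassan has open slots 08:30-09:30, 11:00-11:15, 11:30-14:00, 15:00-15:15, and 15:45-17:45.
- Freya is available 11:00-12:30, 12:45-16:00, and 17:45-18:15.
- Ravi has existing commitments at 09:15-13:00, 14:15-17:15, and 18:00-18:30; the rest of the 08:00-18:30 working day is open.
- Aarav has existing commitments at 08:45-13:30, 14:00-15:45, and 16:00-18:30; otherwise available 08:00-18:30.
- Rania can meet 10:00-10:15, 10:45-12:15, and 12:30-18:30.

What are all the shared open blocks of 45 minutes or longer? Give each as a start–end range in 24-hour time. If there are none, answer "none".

none

Ravi free within 08:00–18:30: 08:00–09:15, 13:00–14:15, 17:15–18:00.
Aarav free within 08:00–18:30: 08:00–08:45, 13:30–14:00, 15:45–16:00.
Hassan ∩ Freya: 11:00–11:15, 11:30–12:30, 12:45–14:00, 15:00–15:15, 15:45–16:00.
Hassan ∩ Freya ∩ Ravi: 13:00–14:00.
Hassan ∩ Freya ∩ Ravi ∩ Aarav: 13:30–14:00.
Hassan ∩ Freya ∩ Ravi ∩ Aarav ∩ Rania: 13:30–14:00.
Windows ≥ 45 min: (none).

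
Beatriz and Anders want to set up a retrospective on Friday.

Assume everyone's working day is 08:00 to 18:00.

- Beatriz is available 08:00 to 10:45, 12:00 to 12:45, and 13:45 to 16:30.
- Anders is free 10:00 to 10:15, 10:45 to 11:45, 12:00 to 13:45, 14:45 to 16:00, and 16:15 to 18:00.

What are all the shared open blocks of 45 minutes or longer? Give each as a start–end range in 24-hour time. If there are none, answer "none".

12:00–12:45, 14:45–16:00

Beatriz ∩ Anders: 10:00–10:15, 12:00–12:45, 14:45–16:00, 16:15–16:30.
Windows ≥ 45 min: 12:00–12:45, 14:45–16:00.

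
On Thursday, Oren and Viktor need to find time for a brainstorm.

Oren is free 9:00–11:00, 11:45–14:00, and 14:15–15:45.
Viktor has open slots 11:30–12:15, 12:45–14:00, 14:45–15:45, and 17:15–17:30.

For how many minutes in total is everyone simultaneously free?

165 minutes

Oren ∩ Viktor: 11:45–12:15, 12:45–14:00, 14:45–15:45.
Total common minutes: 30 + 75 + 60 = 165.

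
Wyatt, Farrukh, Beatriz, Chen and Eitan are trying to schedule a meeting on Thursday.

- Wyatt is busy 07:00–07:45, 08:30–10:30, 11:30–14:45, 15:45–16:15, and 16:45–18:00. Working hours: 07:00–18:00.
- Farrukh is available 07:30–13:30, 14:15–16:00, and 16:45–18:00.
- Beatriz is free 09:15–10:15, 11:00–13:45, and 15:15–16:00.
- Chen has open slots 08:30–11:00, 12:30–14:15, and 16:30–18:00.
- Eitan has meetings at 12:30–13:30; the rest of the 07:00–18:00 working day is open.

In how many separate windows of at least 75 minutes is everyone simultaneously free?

Wyatt free within 07:00–18:00: 07:45–08:30, 10:30–11:30, 14:45–15:45, 16:15–16:45.
Eitan free within 07:00–18:00: 07:00–12:30, 13:30–18:00.
Wyatt ∩ Farrukh: 07:45–08:30, 10:30–11:30, 14:45–15:45.
Wyatt ∩ Farrukh ∩ Beatriz: 11:00–11:30, 15:15–15:45.
Wyatt ∩ Farrukh ∩ Beatriz ∩ Chen: (none).
Wyatt ∩ Farrukh ∩ Beatriz ∩ Chen ∩ Eitan: (none).
Windows ≥ 75 min: (none).
That's 0 windows.

0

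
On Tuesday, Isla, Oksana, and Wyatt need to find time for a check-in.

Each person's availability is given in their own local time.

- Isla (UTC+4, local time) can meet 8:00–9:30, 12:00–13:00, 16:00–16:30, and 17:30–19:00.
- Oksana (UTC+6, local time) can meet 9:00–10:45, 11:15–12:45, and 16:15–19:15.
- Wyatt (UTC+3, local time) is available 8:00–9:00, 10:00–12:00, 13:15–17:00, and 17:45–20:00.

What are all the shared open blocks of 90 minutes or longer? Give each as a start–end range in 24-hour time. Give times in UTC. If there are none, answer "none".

none

Isla → UTC: 04:00–05:30, 08:00–09:00, 12:00–12:30, 13:30–15:00.
Oksana → UTC: 03:00–04:45, 05:15–06:45, 10:15–13:15.
Wyatt → UTC: 05:00–06:00, 07:00–09:00, 10:15–14:00, 14:45–17:00.
Isla ∩ Oksana: 04:00–04:45, 05:15–05:30, 12:00–12:30.
Isla ∩ Oksana ∩ Wyatt: 05:15–05:30, 12:00–12:30.
Windows ≥ 90 min: (none).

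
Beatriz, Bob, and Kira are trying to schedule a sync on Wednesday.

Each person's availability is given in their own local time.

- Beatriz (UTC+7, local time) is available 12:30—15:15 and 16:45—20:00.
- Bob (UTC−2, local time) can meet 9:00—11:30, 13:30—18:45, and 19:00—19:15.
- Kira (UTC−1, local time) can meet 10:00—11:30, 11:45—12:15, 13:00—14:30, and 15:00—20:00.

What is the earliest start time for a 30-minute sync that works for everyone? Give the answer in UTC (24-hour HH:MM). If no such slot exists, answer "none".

Beatriz → UTC: 05:30–08:15, 09:45–13:00.
Bob → UTC: 11:00–13:30, 15:30–20:45, 21:00–21:15.
Kira → UTC: 11:00–12:30, 12:45–13:15, 14:00–15:30, 16:00–21:00.
Beatriz ∩ Bob: 11:00–13:00.
Beatriz ∩ Bob ∩ Kira: 11:00–12:30, 12:45–13:00.
Windows ≥ 30 min: 11:00–12:30.
Earliest such window starts at 11:00.

11:00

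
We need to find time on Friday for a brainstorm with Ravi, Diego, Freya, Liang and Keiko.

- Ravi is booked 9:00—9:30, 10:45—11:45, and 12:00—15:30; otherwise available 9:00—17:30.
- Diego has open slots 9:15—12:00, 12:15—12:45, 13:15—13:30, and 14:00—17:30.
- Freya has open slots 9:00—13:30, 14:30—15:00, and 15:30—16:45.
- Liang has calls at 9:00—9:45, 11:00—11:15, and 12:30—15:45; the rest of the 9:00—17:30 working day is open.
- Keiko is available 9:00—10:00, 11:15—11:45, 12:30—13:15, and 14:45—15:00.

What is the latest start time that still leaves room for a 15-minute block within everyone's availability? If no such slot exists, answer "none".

Ravi free within 09:00–17:30: 09:30–10:45, 11:45–12:00, 15:30–17:30.
Liang free within 09:00–17:30: 09:45–11:00, 11:15–12:30, 15:45–17:30.
Ravi ∩ Diego: 09:30–10:45, 11:45–12:00, 15:30–17:30.
Ravi ∩ Diego ∩ Freya: 09:30–10:45, 11:45–12:00, 15:30–16:45.
Ravi ∩ Diego ∩ Freya ∩ Liang: 09:45–10:45, 11:45–12:00, 15:45–16:45.
Ravi ∩ Diego ∩ Freya ∩ Liang ∩ Keiko: 09:45–10:00.
Windows ≥ 15 min: 09:45–10:00.
Latest start in the last window 09:45–10:00 is 10:00 − 15 min = 09:45.

09:45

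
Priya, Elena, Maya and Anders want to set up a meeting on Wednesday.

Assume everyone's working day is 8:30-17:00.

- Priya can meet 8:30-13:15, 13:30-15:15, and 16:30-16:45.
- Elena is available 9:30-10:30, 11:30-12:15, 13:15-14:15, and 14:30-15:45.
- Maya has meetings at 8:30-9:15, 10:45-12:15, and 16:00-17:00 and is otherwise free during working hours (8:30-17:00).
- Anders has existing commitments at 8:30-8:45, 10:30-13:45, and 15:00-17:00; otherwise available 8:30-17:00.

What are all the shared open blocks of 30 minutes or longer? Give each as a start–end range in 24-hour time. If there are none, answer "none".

Maya free within 08:30–17:00: 09:15–10:45, 12:15–16:00.
Anders free within 08:30–17:00: 08:45–10:30, 13:45–15:00.
Priya ∩ Elena: 09:30–10:30, 11:30–12:15, 13:30–14:15, 14:30–15:15.
Priya ∩ Elena ∩ Maya: 09:30–10:30, 13:30–14:15, 14:30–15:15.
Priya ∩ Elena ∩ Maya ∩ Anders: 09:30–10:30, 13:45–14:15, 14:30–15:00.
Windows ≥ 30 min: 09:30–10:30, 13:45–14:15, 14:30–15:00.

09:30–10:30, 13:45–14:15, 14:30–15:00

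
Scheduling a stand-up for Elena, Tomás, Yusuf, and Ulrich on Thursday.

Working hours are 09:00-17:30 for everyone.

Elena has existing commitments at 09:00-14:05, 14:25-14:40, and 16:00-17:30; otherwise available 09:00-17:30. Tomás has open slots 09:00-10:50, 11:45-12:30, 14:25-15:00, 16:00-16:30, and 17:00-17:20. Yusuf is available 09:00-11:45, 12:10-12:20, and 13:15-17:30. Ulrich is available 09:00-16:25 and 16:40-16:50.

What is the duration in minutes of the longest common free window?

Elena free within 09:00–17:30: 14:05–14:25, 14:40–16:00.
Elena ∩ Tomás: 14:40–15:00.
Elena ∩ Tomás ∩ Yusuf: 14:40–15:00.
Elena ∩ Tomás ∩ Yusuf ∩ Ulrich: 14:40–15:00.
Single common window of 20 minutes.

20 minutes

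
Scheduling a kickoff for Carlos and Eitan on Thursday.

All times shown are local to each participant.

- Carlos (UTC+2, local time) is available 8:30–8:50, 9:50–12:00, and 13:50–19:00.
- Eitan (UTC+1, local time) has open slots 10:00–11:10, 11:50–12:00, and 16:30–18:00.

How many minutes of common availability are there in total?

Carlos → UTC: 06:30–06:50, 07:50–10:00, 11:50–17:00.
Eitan → UTC: 09:00–10:10, 10:50–11:00, 15:30–17:00.
Carlos ∩ Eitan: 09:00–10:00, 15:30–17:00.
Total common minutes: 60 + 90 = 150.

150 minutes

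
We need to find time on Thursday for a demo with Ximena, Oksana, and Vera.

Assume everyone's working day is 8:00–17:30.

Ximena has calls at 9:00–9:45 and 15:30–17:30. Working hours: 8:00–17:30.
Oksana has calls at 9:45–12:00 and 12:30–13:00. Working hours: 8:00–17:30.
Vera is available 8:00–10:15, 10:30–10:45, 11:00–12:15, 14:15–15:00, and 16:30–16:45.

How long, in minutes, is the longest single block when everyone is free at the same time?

Ximena free within 08:00–17:30: 08:00–09:00, 09:45–15:30.
Oksana free within 08:00–17:30: 08:00–09:45, 12:00–12:30, 13:00–17:30.
Ximena ∩ Oksana: 08:00–09:00, 12:00–12:30, 13:00–15:30.
Ximena ∩ Oksana ∩ Vera: 08:00–09:00, 12:00–12:15, 14:15–15:00.
Common window lengths: 60, 15, 45 min; longest is 60.

60 minutes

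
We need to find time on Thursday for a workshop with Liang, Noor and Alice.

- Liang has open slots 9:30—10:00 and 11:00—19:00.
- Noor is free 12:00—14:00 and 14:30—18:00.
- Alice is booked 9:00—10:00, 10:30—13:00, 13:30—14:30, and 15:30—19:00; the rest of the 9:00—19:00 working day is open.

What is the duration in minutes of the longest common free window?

60 minutes

Alice free within 09:00–19:00: 10:00–10:30, 13:00–13:30, 14:30–15:30.
Liang ∩ Noor: 12:00–14:00, 14:30–18:00.
Liang ∩ Noor ∩ Alice: 13:00–13:30, 14:30–15:30.
Common window lengths: 30, 60 min; longest is 60.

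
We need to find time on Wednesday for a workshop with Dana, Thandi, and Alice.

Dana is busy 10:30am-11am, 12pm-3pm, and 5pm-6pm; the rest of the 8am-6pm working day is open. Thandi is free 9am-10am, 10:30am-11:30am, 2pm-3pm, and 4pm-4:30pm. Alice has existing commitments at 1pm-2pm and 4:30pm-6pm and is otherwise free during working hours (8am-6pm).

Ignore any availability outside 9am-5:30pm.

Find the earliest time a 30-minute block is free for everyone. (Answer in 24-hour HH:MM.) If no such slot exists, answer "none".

09:00

Dana free within 08:00–18:00: 08:00–10:30, 11:00–12:00, 15:00–17:00.
Alice free within 08:00–18:00: 08:00–13:00, 14:00–16:30.
Dana ∩ Thandi: 09:00–10:00, 11:00–11:30, 16:00–16:30.
Dana ∩ Thandi ∩ Alice: 09:00–10:00, 11:00–11:30, 16:00–16:30.
Restricted to 09:00–17:30: 09:00–10:00, 11:00–11:30, 16:00–16:30.
Windows ≥ 30 min: 09:00–10:00, 11:00–11:30, 16:00–16:30.
Earliest such window starts at 09:00.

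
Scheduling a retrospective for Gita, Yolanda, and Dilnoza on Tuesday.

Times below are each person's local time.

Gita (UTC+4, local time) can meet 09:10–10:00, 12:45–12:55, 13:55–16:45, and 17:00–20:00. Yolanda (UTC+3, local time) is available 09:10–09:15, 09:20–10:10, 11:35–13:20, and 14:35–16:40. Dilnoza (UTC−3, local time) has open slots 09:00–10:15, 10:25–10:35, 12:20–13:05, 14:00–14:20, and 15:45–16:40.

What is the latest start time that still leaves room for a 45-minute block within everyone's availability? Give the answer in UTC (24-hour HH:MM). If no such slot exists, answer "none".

Gita → UTC: 05:10–06:00, 08:45–08:55, 09:55–12:45, 13:00–16:00.
Yolanda → UTC: 06:10–06:15, 06:20–07:10, 08:35–10:20, 11:35–13:40.
Dilnoza → UTC: 12:00–13:15, 13:25–13:35, 15:20–16:05, 17:00–17:20, 18:45–19:40.
Gita ∩ Yolanda: 08:45–08:55, 09:55–10:20, 11:35–12:45, 13:00–13:40.
Gita ∩ Yolanda ∩ Dilnoza: 12:00–12:45, 13:00–13:15, 13:25–13:35.
Windows ≥ 45 min: 12:00–12:45.
Latest start in the last window 12:00–12:45 is 12:45 − 45 min = 12:00.

12:00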